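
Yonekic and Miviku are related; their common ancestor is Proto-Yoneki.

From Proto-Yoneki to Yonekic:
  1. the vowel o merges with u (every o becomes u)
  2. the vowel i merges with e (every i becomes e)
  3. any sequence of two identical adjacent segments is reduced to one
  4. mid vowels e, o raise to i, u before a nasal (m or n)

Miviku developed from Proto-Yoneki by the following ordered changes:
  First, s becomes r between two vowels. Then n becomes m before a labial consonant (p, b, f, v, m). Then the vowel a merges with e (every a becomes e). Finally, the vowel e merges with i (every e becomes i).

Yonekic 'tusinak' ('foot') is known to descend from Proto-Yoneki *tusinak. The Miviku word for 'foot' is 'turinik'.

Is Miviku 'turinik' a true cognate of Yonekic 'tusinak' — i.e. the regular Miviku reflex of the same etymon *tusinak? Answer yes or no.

Derive the expected Miviku reflex of *tusinak:
Miviku: *tusinak
  tusinak → turinak   [rhotacism]
  turinak (rule 2 does not apply)
  turinak → turinek   [vowel merger]
  turinek → turinik   [vowel merger]
  giving Miviku turinik.
Miviku 'turinik' matches the regular reflex exactly, so the pair is cognate.

yes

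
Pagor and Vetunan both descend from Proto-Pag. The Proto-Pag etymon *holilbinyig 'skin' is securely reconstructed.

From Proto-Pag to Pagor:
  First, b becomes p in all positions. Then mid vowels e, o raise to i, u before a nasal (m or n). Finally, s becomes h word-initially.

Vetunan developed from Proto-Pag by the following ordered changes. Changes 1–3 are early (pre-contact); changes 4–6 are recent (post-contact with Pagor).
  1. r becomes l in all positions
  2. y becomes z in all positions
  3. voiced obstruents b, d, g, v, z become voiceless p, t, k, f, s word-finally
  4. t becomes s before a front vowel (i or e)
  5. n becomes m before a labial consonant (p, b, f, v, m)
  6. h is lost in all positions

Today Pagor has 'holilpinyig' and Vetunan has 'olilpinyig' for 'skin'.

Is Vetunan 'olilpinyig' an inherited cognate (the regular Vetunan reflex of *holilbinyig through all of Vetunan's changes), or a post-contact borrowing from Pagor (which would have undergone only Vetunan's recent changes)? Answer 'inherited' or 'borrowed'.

If inherited, *holilbinyig would pass through all of Vetunan's changes:
Vetunan: start from *holilbinyig.
  rule 1: no change — holilbinyig
  rule 2 (unconditioned shift): holilbinyig → holilbinzig
  rule 3 (final devoicing): holilbinzig → holilbinzik
  rule 4: no change — holilbinzik
  rule 5: no change — holilbinzik
  rule 6 (h-loss): holilbinzik → olilbinzik
  ⇒ Vetunan olilbinzik
If borrowed from Pagor 'holilpinyig' after the early changes, it would undergo only the recent ones:
  rule 4 (palatalisation): no change (holilpinyig)
  rule 5 (nasal place assimilation): no change (holilpinyig)
  rule 6 (h-loss): holilpinyig → olilpinyig
  ⇒ as a loan: olilpinyig
Vetunan 'olilpinyig' matches the loan outcome 'olilpinyig', not the inherited 'olilbinzik' — it skipped the early Vetunan changes, so it was borrowed from Pagor.

borrowed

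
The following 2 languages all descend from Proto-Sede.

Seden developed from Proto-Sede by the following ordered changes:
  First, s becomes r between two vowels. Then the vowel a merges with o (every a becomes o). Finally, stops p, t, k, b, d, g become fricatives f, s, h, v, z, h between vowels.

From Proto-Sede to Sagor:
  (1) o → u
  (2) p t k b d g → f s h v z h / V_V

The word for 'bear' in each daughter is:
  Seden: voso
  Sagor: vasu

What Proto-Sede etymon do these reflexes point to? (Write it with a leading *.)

*vato

Position 2: Seden has o, Sagor has a. Sagor preserves a here (none of its changes turn any other segment into a), so the proto-segment is *a.
Position 3: Seden has s, Sagor has s. Taking the neighbouring segments as reconstructed: Seden s can only go back to *t; Sagor s could go back to *t or *s — the one source consistent with every daughter is *t.
Continuing position by position gives *vato; check it forward:
Seden: start from *vato.
  rule 1: no change — vato
  rule 2 (vowel merger): vato → voto
  rule 3 (intervocalic lenition): voto → voso
  ⇒ Seden voso
Sagor: *vato
  vato → vatu   [vowel merger]
  vatu → vasu   [intervocalic lenition]
  giving Sagor vasu.
No other proto-form is consistent with every reflex, so the reconstruction is *vato.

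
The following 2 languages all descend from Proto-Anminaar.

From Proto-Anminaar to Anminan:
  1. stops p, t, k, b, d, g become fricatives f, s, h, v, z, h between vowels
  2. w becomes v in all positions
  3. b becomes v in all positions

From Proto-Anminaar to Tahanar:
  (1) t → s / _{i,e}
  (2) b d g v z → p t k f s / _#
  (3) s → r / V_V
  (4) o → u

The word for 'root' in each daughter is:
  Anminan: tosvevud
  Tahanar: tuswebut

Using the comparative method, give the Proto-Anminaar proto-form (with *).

Position 4: Anminan has v, Tahanar has w. Tahanar preserves w here (none of its changes turn any other segment into w), so the proto-segment is *w.
Position 2: Anminan has o, Tahanar has u. Anminan preserves o here (none of its changes turn any other segment into o), so the proto-segment is *o.
Position 6: Anminan has v, Tahanar has b. Tahanar preserves b here (none of its changes turn any other segment into b), so the proto-segment is *b.
Continuing position by position gives *toswebud; check it forward:
Anminan: *toswebud > toswevud > tosvevud  (by intervocalic lenition, unconditioned shift)
Tahanar: *toswebud > toswebut > tuswebut  (by final devoicing, vowel merger)
Only *toswebud yields all of Anminan tosvevud, Tahanar tuswebut.

*toswebud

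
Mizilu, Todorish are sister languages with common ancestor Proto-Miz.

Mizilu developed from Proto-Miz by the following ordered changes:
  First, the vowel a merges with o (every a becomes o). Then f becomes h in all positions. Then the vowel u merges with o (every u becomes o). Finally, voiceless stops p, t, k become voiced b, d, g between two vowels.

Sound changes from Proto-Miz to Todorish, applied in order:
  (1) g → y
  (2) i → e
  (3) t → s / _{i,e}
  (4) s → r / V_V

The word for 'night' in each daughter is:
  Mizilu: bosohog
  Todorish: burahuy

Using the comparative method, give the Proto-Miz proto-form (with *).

Position 2: Mizilu has o, Todorish has u. Todorish preserves u here (none of its changes turn any other segment into u), so the proto-segment is *u.
Position 3: Mizilu has s, Todorish has r. Mizilu preserves s here (none of its changes turn any other segment into s), so the proto-segment is *s.
Position 6: Mizilu has o, Todorish has u. Todorish preserves u here (none of its changes turn any other segment into u), so the proto-segment is *u.
This points to *busahug. Verify forward in each daughter:
Mizilu: start from *busahug.
  rule 1 (vowel merger): busahug → busohug
  rule 2: no change — busohug
  rule 3 (vowel merger): busohug → bosohog
  rule 4: no change — bosohog
  ⇒ Mizilu bosohog
Todorish: start from *busahug.
  rule 1 (unconditioned shift): busahug → busahuy
  rule 2: no change — busahuy
  rule 3: no change — busahuy
  rule 4 (rhotacism): busahuy → burahuy
  ⇒ Todorish burahuy
*busahug is the unique common source.

*busahug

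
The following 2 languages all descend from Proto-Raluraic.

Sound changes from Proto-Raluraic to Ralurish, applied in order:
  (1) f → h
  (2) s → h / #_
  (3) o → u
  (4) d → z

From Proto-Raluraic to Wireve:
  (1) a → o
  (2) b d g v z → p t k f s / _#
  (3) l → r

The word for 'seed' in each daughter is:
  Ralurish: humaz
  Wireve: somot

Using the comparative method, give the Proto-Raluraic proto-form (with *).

*somad

Position 1: Ralurish has h, Wireve has s. Taking the neighbouring segments as reconstructed: Ralurish h could go back to *f or *s or *h; Wireve s can only go back to *s — the one source consistent with every daughter is *s.
Position 4: Ralurish has a, Wireve has o. Ralurish preserves a here (none of its changes turn any other segment into a), so the proto-segment is *a.
This points to *somad. Verify forward in each daughter:
Ralurish: start from *somad.
  rule 1: no change — somad
  rule 2 (debuccalisation): somad → homad
  rule 3 (vowel merger): homad → humad
  rule 4 (unconditioned shift): humad → humaz
  ⇒ Ralurish humaz
Wireve: *somad
  somad → somod   [vowel merger]
  somod → somot   [final devoicing]
  somot (rule 3 does not apply)
  giving Wireve somot.
*somad is the unique common source.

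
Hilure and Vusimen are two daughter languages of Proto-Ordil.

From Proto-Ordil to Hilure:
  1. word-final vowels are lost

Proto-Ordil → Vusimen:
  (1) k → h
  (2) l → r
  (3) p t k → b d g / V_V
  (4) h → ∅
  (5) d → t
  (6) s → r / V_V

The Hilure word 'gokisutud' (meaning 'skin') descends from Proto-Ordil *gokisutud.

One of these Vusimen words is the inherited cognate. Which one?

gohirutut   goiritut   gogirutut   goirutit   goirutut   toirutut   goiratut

goirutut

Vusimen: *gokisutud
  gokisutud → gohisutud   [unconditioned shift]
  gohisutud (rule 2 does not apply)
  gohisutud → gohisudud   [intervocalic voicing]
  gohisudud → goisudud   [h-loss]
  goisudud → goisutut   [unconditioned shift]
  goisutut → goirutut   [rhotacism]
  giving Vusimen goirutut.
Only 'goirutut' matches the regular Vusimen development of *gokisutud.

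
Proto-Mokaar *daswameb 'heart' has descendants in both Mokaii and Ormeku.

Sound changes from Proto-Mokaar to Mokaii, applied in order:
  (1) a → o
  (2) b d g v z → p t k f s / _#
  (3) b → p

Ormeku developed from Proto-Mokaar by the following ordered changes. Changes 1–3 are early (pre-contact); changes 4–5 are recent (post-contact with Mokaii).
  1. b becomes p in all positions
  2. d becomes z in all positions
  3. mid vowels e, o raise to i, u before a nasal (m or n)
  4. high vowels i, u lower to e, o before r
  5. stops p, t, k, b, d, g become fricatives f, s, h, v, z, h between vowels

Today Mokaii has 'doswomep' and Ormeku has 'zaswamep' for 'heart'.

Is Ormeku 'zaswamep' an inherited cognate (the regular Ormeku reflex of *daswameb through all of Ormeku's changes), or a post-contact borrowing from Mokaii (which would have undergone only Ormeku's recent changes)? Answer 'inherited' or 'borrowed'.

inherited

If inherited, *daswameb would pass through all of Ormeku's changes:
Ormeku: *daswameb > daswamep > zaswamep  (by unconditioned shift, unconditioned shift)
If borrowed from Mokaii 'doswomep' after the early changes, it would undergo only the recent ones:
  rule 4 (pre-rhotic lowering): no change (doswomep)
  rule 5 (intervocalic lenition): no change (doswomep)
  ⇒ as a loan: doswomep
Ormeku 'zaswamep' matches the inherited outcome exactly, so it is an inherited cognate, not a loan.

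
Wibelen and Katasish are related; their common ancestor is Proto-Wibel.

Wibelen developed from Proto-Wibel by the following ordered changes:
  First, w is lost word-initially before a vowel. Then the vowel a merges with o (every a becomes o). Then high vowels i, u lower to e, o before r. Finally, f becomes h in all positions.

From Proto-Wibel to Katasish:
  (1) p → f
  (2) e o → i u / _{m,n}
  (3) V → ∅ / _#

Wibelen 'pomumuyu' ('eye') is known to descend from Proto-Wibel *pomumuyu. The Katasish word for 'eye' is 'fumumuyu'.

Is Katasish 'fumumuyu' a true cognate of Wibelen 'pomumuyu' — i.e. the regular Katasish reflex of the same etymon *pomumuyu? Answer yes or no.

no

Derive the expected Katasish reflex of *pomumuyu:
Katasish: *pomumuyu
  pomumuyu → fomumuyu   [unconditioned shift]
  fomumuyu → fumumuyu   [pre-nasal raising]
  fumumuyu → fumumuy   [apocope]
  giving Katasish fumumuy.
The regular Katasish reflex would be 'fumumuy', but the attested form is 'fumumuyu'. The correspondence is irregular, so they are not cognates (the Katasish form has a different source).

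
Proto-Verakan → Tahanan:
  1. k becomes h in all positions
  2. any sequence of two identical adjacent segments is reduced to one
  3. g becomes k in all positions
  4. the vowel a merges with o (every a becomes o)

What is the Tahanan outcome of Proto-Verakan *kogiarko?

Tahanan: *kogiarko > hogiarho > hokiarho > hokiorho  (by unconditioned shift, unconditioned shift, vowel merger)

hokiorho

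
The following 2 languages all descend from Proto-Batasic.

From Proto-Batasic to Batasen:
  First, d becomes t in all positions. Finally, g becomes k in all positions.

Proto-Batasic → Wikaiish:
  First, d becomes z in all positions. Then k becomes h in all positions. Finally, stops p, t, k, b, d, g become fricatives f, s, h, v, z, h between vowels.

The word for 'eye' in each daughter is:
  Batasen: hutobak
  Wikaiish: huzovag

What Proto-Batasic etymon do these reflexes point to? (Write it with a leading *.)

*hudobag

Position 5: Batasen has b, Wikaiish has v. Batasen preserves b here (none of its changes turn any other segment into b), so the proto-segment is *b.
Position 7: Batasen has k, Wikaiish has g. Wikaiish preserves g here (none of its changes turn any other segment into g), so the proto-segment is *g.
Position 3: Batasen has t, Wikaiish has z. Taking the neighbouring segments as reconstructed: Batasen t could go back to *t or *d; Wikaiish z could go back to *d or *z — the one source consistent with every daughter is *d.
The remaining positions agree across the daughters. Check the candidate against every language:
Batasen: *hudobag
  hudobag → hutobag   [unconditioned shift]
  hutobag → hutobak   [unconditioned shift]
  giving Batasen hutobak.
Wikaiish: start from *hudobag.
  rule 1 (unconditioned shift): hudobag → huzobag
  rule 2: no change — huzobag
  rule 3 (intervocalic lenition): huzobag → huzovag
  ⇒ Wikaiish huzovag
Only *hudobag yields all of Batasen hutobak, Wikaiish huzovag.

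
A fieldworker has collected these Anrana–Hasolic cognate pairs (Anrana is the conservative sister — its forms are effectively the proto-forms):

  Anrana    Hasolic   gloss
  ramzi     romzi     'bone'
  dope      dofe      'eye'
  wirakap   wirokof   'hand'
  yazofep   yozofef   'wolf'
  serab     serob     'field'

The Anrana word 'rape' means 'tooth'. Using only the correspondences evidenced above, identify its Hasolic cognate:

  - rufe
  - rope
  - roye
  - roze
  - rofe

rofe

wirakap ~ wirokof — Anrana a corresponds to Hasolic o after a consonant, before a labial obstruent.
dope ~ dofe — Anrana p corresponds to Hasolic f between vowels (before a front vowel).
Applying these to Anrana 'rape':
  rape → rope   (a→o after a consonant, before a labial obstruent)
  rope → rofe   (p→f between vowels (before a front vowel))
So the Hasolic cognate is 'rofe'.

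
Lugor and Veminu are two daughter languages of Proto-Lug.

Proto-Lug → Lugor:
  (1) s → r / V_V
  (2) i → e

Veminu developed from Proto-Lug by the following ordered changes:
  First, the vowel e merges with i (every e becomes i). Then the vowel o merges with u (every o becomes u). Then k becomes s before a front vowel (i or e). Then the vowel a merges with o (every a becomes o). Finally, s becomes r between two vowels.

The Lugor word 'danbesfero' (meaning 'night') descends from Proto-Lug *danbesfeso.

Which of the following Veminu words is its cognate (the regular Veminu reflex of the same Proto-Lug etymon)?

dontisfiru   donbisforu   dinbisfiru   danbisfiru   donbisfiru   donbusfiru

Veminu: start from *danbesfeso.
  rule 1 (vowel merger): danbesfeso → danbisfiso
  rule 2 (vowel merger): danbisfiso → danbisfisu
  rule 3: no change — danbisfisu
  rule 4 (vowel merger): danbisfisu → donbisfisu
  rule 5 (rhotacism): donbisfisu → donbisfiru
  ⇒ Veminu donbisfiru
Among the options, 'donbisfiru' alone shows every Veminu change applied in order.

donbisfiru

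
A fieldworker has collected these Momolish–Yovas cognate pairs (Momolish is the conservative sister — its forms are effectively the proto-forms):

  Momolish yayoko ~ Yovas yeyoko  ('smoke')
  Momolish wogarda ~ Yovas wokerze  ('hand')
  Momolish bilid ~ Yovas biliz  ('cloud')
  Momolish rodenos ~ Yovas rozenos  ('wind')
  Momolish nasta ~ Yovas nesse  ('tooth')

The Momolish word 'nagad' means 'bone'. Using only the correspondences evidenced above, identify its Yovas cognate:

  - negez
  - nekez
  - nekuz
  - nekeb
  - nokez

nekez

yayoko ~ yeyoko, nasta ~ nesse — Momolish a corresponds to Yovas e after a consonant, before a consonant other than r, m, n, p, b, f, v.
wogarda ~ wokerze — Momolish g corresponds to Yovas k between vowels (before a back vowel).
bilid ~ biliz — Momolish d corresponds to Yovas z word-finally.
Applying these to Momolish 'nagad':
  nagad → negad   (a→e after a consonant, before a consonant other than r, m, n, p, b, f, v)
  negad → nekad   (g→k between vowels (before a back vowel))
  nekad → neked   (a→e after a consonant, before a consonant other than r, m, n, p, b, f, v)
  neked → nekez   (d→z word-finally)
So the Yovas cognate is 'nekez'.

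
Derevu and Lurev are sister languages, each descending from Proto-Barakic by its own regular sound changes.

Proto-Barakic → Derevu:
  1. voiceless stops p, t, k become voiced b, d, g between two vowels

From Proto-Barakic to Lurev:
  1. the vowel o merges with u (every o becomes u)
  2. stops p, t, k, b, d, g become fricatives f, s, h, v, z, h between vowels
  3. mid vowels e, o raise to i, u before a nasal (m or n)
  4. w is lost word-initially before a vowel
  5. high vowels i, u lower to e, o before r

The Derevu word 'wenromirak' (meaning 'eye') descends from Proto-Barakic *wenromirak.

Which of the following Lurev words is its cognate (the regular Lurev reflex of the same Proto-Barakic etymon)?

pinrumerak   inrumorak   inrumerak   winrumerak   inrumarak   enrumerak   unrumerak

Lurev: *wenromirak > wenrumirak > winrumirak > inrumirak > inrumerak  (by vowel merger, pre-nasal raising, glide loss, pre-rhotic lowering)

inrumerak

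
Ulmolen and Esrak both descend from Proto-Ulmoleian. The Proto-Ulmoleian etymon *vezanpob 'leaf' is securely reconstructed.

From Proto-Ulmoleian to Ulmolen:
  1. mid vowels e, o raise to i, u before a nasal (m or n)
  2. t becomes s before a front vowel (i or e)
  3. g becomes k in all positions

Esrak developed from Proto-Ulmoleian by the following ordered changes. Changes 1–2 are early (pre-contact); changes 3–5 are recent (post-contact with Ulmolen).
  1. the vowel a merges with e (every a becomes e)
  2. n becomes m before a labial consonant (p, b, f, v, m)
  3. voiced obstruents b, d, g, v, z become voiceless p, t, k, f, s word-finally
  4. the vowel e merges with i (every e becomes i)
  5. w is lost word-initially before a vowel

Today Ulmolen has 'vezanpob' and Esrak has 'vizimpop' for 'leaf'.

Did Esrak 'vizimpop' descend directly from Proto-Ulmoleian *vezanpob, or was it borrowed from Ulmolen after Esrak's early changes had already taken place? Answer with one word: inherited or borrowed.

inherited

If inherited, *vezanpob would pass through all of Esrak's changes:
Esrak: *vezanpob > vezenpob > vezempob > vezempop > vizimpop  (by vowel merger, nasal place assimilation, final devoicing, vowel merger)
If borrowed from Ulmolen 'vezanpob' after the early changes, it would undergo only the recent ones:
  rule 3 (final devoicing): vezanpob → vezanpop
  rule 4 (vowel merger): vezanpop → vizanpop
  rule 5 (glide loss): no change (vizanpop)
  ⇒ as a loan: vizanpop
Esrak 'vizimpop' matches the inherited outcome exactly, so it is an inherited cognate, not a loan.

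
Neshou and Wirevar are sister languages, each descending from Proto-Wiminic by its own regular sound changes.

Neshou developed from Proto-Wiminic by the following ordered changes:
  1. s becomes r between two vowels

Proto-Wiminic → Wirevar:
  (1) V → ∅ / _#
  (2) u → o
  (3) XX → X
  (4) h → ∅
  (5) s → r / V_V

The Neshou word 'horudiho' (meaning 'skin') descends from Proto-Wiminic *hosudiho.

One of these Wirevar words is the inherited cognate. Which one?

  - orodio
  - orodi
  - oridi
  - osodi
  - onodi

orodi

Wirevar: *hosudiho > hosudih > hosodih > osodi > orodi  (by apocope, vowel merger, h-loss, rhotacism)
The other candidates each miss or misapply at least one Wirevar change.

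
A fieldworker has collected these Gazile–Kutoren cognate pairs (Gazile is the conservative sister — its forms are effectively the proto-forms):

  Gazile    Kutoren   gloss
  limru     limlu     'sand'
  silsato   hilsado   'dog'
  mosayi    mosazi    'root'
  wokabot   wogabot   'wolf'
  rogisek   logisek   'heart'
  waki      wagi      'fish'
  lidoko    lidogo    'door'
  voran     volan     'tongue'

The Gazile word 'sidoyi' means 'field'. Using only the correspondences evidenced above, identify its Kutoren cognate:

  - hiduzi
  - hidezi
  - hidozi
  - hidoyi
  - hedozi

hidozi

silsato ~ hilsado — Gazile s corresponds to Kutoren h word-initially before a front vowel.
mosayi ~ mosazi — Gazile y corresponds to Kutoren z between vowels (before a front vowel).
Applying these to Gazile 'sidoyi':
  sidoyi → hidoyi   (s→h word-initially before a front vowel)
  hidoyi → hidozi   (y→z between vowels (before a front vowel))
So the Kutoren cognate is 'hidozi'.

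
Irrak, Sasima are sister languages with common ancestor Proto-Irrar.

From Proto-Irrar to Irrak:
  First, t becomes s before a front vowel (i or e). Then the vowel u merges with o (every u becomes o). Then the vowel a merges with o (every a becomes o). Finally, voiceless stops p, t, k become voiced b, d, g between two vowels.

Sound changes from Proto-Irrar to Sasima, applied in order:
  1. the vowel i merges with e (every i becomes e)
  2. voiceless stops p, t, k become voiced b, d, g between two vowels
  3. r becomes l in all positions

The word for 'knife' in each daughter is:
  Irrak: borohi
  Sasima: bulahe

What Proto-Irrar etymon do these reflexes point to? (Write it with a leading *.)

*burahi

Position 6: Irrak has i, Sasima has e. Irrak preserves i here (none of its changes turn any other segment into i), so the proto-segment is *i.
Position 4: Irrak has o, Sasima has a. Sasima preserves a here (none of its changes turn any other segment into a), so the proto-segment is *a.
Verify the candidate proto-form against each daughter:
Irrak: start from *burahi.
  rule 1: no change — burahi
  rule 2 (vowel merger): burahi → borahi
  rule 3 (vowel merger): borahi → borohi
  rule 4: no change — borohi
  ⇒ Irrak borohi
Sasima: start from *burahi.
  rule 1 (vowel merger): burahi → burahe
  rule 2: no change — burahe
  rule 3 (unconditioned shift): burahe → bulahe
  ⇒ Sasima bulahe
*burahi is the unique common source.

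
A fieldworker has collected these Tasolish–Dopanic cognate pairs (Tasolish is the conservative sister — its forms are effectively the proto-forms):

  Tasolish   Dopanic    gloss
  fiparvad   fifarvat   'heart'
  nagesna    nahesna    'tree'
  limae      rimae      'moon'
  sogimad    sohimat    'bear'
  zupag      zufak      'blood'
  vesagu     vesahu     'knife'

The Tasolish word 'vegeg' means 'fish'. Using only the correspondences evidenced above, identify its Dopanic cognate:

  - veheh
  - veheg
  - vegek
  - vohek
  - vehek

vehek

nagesna ~ nahesna — Tasolish g corresponds to Dopanic h between vowels (before a front vowel).
zupag ~ zufak — Tasolish g corresponds to Dopanic k word-finally.
Applying these to Tasolish 'vegeg':
  vegeg → veheg   (g→h between vowels (before a front vowel))
  veheg → vehek   (g→k word-finally)
So the Dopanic cognate is 'vehek'.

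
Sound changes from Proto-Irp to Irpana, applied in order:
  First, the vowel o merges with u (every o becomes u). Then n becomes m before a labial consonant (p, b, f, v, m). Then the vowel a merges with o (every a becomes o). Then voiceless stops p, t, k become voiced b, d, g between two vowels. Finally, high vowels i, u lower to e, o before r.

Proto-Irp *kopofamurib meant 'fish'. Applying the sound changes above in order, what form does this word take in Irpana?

kubufomorib

Irpana: *kopofamurib
  kopofamurib → kupufamurib   [vowel merger]
  kupufamurib (rule 2 does not apply)
  kupufamurib → kupufomurib   [vowel merger]
  kupufomurib → kubufomurib   [intervocalic voicing]
  kubufomurib → kubufomorib   [pre-rhotic lowering]
  giving Irpana kubufomorib.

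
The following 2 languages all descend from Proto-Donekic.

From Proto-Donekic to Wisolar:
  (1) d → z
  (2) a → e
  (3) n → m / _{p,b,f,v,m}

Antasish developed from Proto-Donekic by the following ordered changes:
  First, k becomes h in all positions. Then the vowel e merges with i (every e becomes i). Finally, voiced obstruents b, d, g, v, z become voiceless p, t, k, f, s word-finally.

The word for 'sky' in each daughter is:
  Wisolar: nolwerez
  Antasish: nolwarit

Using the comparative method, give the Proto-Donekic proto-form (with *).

Position 7: Wisolar has e, Antasish has i. Taking the neighbouring segments as reconstructed: Wisolar e could go back to *a or *e; Antasish i could go back to *e or *i — the one source consistent with every daughter is *e.
Position 8: Wisolar has z, Antasish has t. Taking the neighbouring segments as reconstructed: Wisolar z could go back to *d or *z; Antasish t could go back to *t or *d — the one source consistent with every daughter is *d.
Position 5: Wisolar has e, Antasish has a. Antasish preserves a here (none of its changes turn any other segment into a), so the proto-segment is *a.
This points to *nolwared. Verify forward in each daughter:
Wisolar: *nolwared > nolwarez > nolwerez  (by unconditioned shift, vowel merger)
Antasish: *nolwared > nolwarid > nolwarit  (by vowel merger, final devoicing)
No other proto-form is consistent with every reflex, so the reconstruction is *nolwared.

*nolwared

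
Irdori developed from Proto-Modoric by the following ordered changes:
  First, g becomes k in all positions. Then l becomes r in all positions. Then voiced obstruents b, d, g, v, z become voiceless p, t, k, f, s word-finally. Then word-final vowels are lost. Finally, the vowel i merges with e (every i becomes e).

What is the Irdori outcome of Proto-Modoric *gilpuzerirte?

kerpuzerert

Irdori: *gilpuzerirte
  gilpuzerirte → kilpuzerirte   [unconditioned shift]
  kilpuzerirte → kirpuzerirte   [unconditioned shift]
  kirpuzerirte (rule 3 does not apply)
  kirpuzerirte → kirpuzerirt   [apocope]
  kirpuzerirt → kerpuzerert   [vowel merger]
  giving Irdori kerpuzerert.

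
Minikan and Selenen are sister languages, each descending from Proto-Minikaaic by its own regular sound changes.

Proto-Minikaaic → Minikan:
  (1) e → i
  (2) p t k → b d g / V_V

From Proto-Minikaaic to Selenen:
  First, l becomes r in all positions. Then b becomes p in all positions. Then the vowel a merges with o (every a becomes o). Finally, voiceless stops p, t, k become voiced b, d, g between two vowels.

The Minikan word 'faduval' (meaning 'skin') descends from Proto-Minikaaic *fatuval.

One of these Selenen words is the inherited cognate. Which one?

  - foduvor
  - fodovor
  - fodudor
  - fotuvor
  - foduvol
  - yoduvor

Selenen: *fatuval
  fatuval → fatuvar   [unconditioned shift]
  fatuvar (rule 2 does not apply)
  fatuvar → fotuvor   [vowel merger]
  fotuvor → foduvor   [intervocalic voicing]
  giving Selenen foduvor.

foduvor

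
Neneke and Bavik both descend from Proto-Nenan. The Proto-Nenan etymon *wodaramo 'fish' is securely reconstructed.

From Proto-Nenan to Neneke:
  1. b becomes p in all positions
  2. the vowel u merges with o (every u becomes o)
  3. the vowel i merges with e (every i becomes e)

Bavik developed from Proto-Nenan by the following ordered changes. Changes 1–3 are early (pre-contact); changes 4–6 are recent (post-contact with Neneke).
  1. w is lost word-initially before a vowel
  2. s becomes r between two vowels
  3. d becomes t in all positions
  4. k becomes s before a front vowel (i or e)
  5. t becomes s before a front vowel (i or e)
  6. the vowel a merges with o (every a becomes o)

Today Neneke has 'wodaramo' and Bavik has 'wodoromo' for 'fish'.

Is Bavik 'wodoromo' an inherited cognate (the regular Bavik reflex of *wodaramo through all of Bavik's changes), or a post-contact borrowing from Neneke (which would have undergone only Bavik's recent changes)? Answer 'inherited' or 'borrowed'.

If inherited, *wodaramo would pass through all of Bavik's changes:
Bavik: start from *wodaramo.
  rule 1 (glide loss): wodaramo → odaramo
  rule 2: no change — odaramo
  rule 3 (unconditioned shift): odaramo → otaramo
  rule 4: no change — otaramo
  rule 5: no change — otaramo
  rule 6 (vowel merger): otaramo → otoromo
  ⇒ Bavik otoromo
If borrowed from Neneke 'wodaramo' after the early changes, it would undergo only the recent ones:
  rule 4 (palatalisation): no change (wodaramo)
  rule 5 (palatalisation): no change (wodaramo)
  rule 6 (vowel merger): wodaramo → wodoromo
  ⇒ as a loan: wodoromo
Bavik 'wodoromo' matches the loan outcome 'wodoromo', not the inherited 'otoromo' — it skipped the early Bavik changes, so it was borrowed from Neneke.

borrowed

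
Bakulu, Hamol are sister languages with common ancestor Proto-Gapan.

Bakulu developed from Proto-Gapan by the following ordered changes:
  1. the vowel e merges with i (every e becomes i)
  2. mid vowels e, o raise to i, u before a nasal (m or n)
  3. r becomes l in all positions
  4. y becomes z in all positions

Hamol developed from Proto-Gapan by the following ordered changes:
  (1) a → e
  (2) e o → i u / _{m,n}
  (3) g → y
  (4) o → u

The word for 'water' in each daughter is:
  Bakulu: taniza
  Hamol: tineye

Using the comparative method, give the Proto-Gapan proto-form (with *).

*taneya

Position 2: Bakulu has a, Hamol has i. Bakulu preserves a here (none of its changes turn any other segment into a), so the proto-segment is *a.
Position 4: Bakulu has i, Hamol has e. Taking the neighbouring segments as reconstructed: Bakulu i could go back to *e or *i; Hamol e could go back to *a or *e — the one source consistent with every daughter is *e.
Verify the candidate proto-form against each daughter:
Bakulu: start from *taneya.
  rule 1 (vowel merger): taneya → taniya
  rule 2: no change — taniya
  rule 3: no change — taniya
  rule 4 (unconditioned shift): taniya → taniza
  ⇒ Bakulu taniza
Hamol: start from *taneya.
  rule 1 (vowel merger): taneya → teneye
  rule 2 (pre-nasal raising): teneye → tineye
  rule 3: no change — tineye
  rule 4: no change — tineye
  ⇒ Hamol tineye
No other proto-form is consistent with every reflex, so the reconstruction is *taneya.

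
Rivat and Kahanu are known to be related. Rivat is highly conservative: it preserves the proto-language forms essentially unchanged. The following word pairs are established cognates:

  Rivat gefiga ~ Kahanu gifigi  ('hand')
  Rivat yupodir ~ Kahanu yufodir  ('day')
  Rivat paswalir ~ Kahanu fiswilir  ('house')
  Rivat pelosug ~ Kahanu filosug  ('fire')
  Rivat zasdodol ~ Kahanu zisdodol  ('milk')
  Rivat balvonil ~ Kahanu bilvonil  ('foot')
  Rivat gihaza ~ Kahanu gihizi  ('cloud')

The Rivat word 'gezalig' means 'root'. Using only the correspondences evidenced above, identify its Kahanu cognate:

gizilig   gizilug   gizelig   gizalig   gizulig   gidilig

gizilig

pelosug ~ filosug — Rivat e corresponds to Kahanu i after a consonant, before a consonant other than r, m, n, p, b, f, v.
paswalir ~ fiswilir, zasdodol ~ zisdodol — Rivat a corresponds to Kahanu i after a consonant, before a consonant other than r, m, n, p, b, f, v.
Applying these to Rivat 'gezalig':
  gezalig → gizalig   (e→i after a consonant, before a consonant other than r, m, n, p, b, f, v)
  gizalig → gizilig   (a→i after a consonant, before a consonant other than r, m, n, p, b, f, v)
So the Kahanu cognate is 'gizilig'.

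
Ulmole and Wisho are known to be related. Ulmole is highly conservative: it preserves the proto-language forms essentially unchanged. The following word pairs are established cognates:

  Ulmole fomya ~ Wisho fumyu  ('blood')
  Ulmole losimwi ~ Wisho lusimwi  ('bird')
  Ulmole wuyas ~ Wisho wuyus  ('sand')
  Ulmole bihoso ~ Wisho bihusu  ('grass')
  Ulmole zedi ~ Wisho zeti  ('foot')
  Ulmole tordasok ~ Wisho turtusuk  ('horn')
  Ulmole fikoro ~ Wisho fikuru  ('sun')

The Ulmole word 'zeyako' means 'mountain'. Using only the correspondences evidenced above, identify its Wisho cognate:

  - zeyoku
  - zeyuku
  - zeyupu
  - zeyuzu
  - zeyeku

zeyuku

wuyas ~ wuyus, tordasok ~ turtusuk — Ulmole a corresponds to Wisho u after a consonant, before a consonant other than r, m, n, p, b, f, v.
bihoso ~ bihusu, fikoro ~ fikuru — Ulmole o corresponds to Wisho u word-finally.
Applying these to Ulmole 'zeyako':
  zeyako → zeyuko   (a→u after a consonant, before a consonant other than r, m, n, p, b, f, v)
  zeyuko → zeyuku   (o→u word-finally)
So the Wisho cognate is 'zeyuku'.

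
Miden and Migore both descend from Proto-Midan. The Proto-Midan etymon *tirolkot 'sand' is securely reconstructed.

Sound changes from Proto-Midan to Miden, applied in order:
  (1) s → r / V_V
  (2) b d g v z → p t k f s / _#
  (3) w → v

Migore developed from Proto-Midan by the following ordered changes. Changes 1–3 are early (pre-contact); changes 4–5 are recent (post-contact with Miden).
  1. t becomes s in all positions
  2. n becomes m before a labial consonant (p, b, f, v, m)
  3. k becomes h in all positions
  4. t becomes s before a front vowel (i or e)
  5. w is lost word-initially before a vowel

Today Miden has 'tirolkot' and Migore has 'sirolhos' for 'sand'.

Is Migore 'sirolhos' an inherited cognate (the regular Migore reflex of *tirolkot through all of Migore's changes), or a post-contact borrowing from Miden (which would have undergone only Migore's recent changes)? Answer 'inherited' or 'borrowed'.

If inherited, *tirolkot would pass through all of Migore's changes:
Migore: start from *tirolkot.
  rule 1 (unconditioned shift): tirolkot → sirolkos
  rule 2: no change — sirolkos
  rule 3 (unconditioned shift): sirolkos → sirolhos
  rule 4: no change — sirolhos
  rule 5: no change — sirolhos
  ⇒ Migore sirolhos
If borrowed from Miden 'tirolkot' after the early changes, it would undergo only the recent ones:
  rule 4 (palatalisation): tirolkot → sirolkot
  rule 5 (glide loss): no change (sirolkot)
  ⇒ as a loan: sirolkot
Migore 'sirolhos' matches the inherited outcome exactly, so it is an inherited cognate, not a loan.

inherited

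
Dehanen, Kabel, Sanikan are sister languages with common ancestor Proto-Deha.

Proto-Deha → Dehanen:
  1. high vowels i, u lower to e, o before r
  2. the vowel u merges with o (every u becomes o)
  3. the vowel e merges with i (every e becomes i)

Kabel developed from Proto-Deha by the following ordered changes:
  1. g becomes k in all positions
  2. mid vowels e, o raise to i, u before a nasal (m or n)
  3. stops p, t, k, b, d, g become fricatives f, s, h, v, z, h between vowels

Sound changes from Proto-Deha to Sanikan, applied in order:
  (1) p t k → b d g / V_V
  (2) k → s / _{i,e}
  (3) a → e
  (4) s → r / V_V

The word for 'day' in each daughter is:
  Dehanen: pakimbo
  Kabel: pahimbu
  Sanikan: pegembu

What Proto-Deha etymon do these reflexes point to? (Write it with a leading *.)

*pakembu

Position 4: Dehanen has i, Kabel has i, Sanikan has e. Taking the neighbouring segments as reconstructed: Dehanen i could go back to *e or *i; Kabel i could go back to *e or *i; Sanikan e could go back to *a or *e — the one source consistent with every daughter is *e.
Position 3: Dehanen has k, Kabel has h, Sanikan has g. Dehanen preserves k here (none of its changes turn any other segment into k), so the proto-segment is *k.
Position 2: Dehanen has a, Kabel has a, Sanikan has e. Dehanen preserves a here (none of its changes turn any other segment into a), so the proto-segment is *a.
Verify the candidate proto-form against each daughter:
Dehanen: *pakembu
  pakembu (rule 1 does not apply)
  pakembu → pakembo   [vowel merger]
  pakembo → pakimbo   [vowel merger]
  giving Dehanen pakimbo.
Kabel: *pakembu > pakimbu > pahimbu  (by pre-nasal raising, intervocalic lenition)
Sanikan: *pakembu
  pakembu → pagembu   [intervocalic voicing]
  pagembu (rule 2 does not apply)
  pagembu → pegembu   [vowel merger]
  pegembu (rule 4 does not apply)
  giving Sanikan pegembu.
No other proto-form is consistent with every reflex, so the reconstruction is *pakembu.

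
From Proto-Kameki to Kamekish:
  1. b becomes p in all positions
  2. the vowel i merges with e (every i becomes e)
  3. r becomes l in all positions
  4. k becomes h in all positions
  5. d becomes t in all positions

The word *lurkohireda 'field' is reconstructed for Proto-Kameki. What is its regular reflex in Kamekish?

lulhoheleta

Kamekish: *lurkohireda > lurkohereda > lulkoheleda > lulhoheleda > lulhoheleta  (by vowel merger, unconditioned shift, unconditioned shift, unconditioned shift)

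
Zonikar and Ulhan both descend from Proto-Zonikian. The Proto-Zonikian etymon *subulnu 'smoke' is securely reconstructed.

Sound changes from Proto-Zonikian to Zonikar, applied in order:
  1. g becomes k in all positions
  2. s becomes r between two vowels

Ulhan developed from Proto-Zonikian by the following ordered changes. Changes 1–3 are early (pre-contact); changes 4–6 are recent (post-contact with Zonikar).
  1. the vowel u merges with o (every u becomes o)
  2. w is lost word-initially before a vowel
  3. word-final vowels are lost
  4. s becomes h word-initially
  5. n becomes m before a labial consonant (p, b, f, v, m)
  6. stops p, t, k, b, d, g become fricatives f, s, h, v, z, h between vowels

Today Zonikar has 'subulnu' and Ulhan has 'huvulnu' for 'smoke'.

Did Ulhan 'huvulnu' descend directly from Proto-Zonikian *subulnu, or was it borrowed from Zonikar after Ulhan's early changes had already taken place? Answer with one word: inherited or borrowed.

borrowed

If inherited, *subulnu would pass through all of Ulhan's changes:
Ulhan: *subulnu > sobolno > soboln > hoboln > hovoln  (by vowel merger, apocope, debuccalisation, intervocalic lenition)
If borrowed from Zonikar 'subulnu' after the early changes, it would undergo only the recent ones:
  rule 4 (debuccalisation): subulnu → hubulnu
  rule 5 (nasal place assimilation): no change (hubulnu)
  rule 6 (intervocalic lenition): hubulnu → huvulnu
  ⇒ as a loan: huvulnu
Ulhan 'huvulnu' matches the loan outcome 'huvulnu', not the inherited 'hovoln' — it skipped the early Ulhan changes, so it was borrowed from Zonikar.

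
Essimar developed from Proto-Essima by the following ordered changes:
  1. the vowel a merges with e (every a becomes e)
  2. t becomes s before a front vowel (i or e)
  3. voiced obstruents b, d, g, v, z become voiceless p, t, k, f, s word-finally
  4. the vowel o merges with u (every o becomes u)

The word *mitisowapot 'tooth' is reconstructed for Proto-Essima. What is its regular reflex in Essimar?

Essimar: start from *mitisowapot.
  rule 1 (vowel merger): mitisowapot → mitisowepot
  rule 2 (palatalisation): mitisowepot → misisowepot
  rule 3: no change — misisowepot
  rule 4 (vowel merger): misisowepot → misisuweput
  ⇒ Essimar misisuweput

misisuweput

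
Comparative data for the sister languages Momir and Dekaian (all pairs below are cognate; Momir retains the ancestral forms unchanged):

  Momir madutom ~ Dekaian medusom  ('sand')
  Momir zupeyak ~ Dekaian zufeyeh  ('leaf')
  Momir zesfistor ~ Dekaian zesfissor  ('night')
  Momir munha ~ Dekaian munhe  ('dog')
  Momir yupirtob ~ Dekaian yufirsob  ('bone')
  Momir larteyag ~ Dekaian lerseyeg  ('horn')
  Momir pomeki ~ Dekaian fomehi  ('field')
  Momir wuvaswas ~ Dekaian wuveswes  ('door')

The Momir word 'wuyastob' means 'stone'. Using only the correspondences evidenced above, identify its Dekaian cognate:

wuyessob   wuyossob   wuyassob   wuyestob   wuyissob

wuyessob

madutom ~ medusom, zupeyak ~ zufeyeh — Momir a corresponds to Dekaian e after a consonant, before a consonant other than r, m, n, p, b, f, v.
zesfistor ~ zesfissor, yupirtob ~ yufirsob — Momir t corresponds to Dekaian s after a consonant, before a back vowel.
Applying these to Momir 'wuyastob':
  wuyastob → wuyestob   (a→e after a consonant, before a consonant other than r, m, n, p, b, f, v)
  wuyestob → wuyessob   (t→s after a consonant, before a back vowel)
So the Dekaian cognate is 'wuyessob'.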